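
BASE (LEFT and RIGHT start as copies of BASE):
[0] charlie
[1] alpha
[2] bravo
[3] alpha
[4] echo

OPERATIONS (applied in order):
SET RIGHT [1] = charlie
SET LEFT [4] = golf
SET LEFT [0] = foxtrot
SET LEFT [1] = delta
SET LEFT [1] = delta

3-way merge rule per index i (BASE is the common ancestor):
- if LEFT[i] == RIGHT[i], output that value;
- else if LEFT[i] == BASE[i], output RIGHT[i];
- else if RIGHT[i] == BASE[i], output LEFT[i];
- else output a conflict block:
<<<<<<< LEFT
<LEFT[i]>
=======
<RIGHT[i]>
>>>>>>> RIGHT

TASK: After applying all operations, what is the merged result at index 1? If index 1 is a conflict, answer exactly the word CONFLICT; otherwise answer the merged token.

Final LEFT:  [foxtrot, delta, bravo, alpha, golf]
Final RIGHT: [charlie, charlie, bravo, alpha, echo]
i=0: L=foxtrot, R=charlie=BASE -> take LEFT -> foxtrot
i=1: BASE=alpha L=delta R=charlie all differ -> CONFLICT
i=2: L=bravo R=bravo -> agree -> bravo
i=3: L=alpha R=alpha -> agree -> alpha
i=4: L=golf, R=echo=BASE -> take LEFT -> golf
Index 1 -> CONFLICT

Answer: CONFLICT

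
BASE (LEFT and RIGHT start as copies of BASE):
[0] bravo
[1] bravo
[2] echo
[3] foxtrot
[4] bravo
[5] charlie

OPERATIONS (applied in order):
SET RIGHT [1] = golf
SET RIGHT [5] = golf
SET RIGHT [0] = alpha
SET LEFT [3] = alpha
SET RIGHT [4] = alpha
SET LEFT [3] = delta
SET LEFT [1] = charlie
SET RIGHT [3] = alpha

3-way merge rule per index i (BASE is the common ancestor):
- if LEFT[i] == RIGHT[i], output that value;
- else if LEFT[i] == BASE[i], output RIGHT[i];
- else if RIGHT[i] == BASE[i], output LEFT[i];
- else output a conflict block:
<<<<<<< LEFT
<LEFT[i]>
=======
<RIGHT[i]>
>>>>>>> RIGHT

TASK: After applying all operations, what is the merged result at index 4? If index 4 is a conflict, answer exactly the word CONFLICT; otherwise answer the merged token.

Answer: alpha

Derivation:
Final LEFT:  [bravo, charlie, echo, delta, bravo, charlie]
Final RIGHT: [alpha, golf, echo, alpha, alpha, golf]
i=0: L=bravo=BASE, R=alpha -> take RIGHT -> alpha
i=1: BASE=bravo L=charlie R=golf all differ -> CONFLICT
i=2: L=echo R=echo -> agree -> echo
i=3: BASE=foxtrot L=delta R=alpha all differ -> CONFLICT
i=4: L=bravo=BASE, R=alpha -> take RIGHT -> alpha
i=5: L=charlie=BASE, R=golf -> take RIGHT -> golf
Index 4 -> alpha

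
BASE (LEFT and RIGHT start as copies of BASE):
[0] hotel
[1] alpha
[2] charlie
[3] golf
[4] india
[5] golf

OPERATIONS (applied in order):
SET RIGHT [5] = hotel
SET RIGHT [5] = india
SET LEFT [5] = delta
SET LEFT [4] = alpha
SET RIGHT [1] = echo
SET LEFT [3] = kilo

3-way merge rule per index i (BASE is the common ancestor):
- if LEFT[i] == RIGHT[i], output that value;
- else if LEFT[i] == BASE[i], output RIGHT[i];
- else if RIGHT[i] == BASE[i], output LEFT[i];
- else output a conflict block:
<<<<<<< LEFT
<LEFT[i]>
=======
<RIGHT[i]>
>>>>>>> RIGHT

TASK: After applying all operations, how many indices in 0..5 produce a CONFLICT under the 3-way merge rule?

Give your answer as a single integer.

Answer: 1

Derivation:
Final LEFT:  [hotel, alpha, charlie, kilo, alpha, delta]
Final RIGHT: [hotel, echo, charlie, golf, india, india]
i=0: L=hotel R=hotel -> agree -> hotel
i=1: L=alpha=BASE, R=echo -> take RIGHT -> echo
i=2: L=charlie R=charlie -> agree -> charlie
i=3: L=kilo, R=golf=BASE -> take LEFT -> kilo
i=4: L=alpha, R=india=BASE -> take LEFT -> alpha
i=5: BASE=golf L=delta R=india all differ -> CONFLICT
Conflict count: 1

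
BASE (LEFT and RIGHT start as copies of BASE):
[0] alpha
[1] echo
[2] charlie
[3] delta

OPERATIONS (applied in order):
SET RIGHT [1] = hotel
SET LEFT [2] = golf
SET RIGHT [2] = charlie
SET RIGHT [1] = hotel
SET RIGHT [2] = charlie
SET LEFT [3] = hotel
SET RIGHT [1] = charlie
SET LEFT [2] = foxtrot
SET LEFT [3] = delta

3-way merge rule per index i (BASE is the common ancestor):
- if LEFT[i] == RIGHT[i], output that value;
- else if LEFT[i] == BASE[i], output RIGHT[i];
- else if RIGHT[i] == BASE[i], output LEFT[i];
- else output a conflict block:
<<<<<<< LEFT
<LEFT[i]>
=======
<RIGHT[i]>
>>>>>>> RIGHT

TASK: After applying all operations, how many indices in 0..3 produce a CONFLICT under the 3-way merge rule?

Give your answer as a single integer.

Answer: 0

Derivation:
Final LEFT:  [alpha, echo, foxtrot, delta]
Final RIGHT: [alpha, charlie, charlie, delta]
i=0: L=alpha R=alpha -> agree -> alpha
i=1: L=echo=BASE, R=charlie -> take RIGHT -> charlie
i=2: L=foxtrot, R=charlie=BASE -> take LEFT -> foxtrot
i=3: L=delta R=delta -> agree -> delta
Conflict count: 0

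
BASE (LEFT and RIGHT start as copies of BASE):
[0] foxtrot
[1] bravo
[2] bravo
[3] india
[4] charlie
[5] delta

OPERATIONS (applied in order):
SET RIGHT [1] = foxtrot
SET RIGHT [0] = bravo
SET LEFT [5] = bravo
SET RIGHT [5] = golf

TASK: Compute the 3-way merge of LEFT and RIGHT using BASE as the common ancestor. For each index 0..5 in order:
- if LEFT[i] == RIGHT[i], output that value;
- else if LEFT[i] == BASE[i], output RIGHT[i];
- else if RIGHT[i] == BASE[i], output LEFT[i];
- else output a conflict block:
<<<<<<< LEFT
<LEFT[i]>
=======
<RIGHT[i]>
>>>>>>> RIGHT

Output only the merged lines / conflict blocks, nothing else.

Answer: bravo
foxtrot
bravo
india
charlie
<<<<<<< LEFT
bravo
=======
golf
>>>>>>> RIGHT

Derivation:
Final LEFT:  [foxtrot, bravo, bravo, india, charlie, bravo]
Final RIGHT: [bravo, foxtrot, bravo, india, charlie, golf]
i=0: L=foxtrot=BASE, R=bravo -> take RIGHT -> bravo
i=1: L=bravo=BASE, R=foxtrot -> take RIGHT -> foxtrot
i=2: L=bravo R=bravo -> agree -> bravo
i=3: L=india R=india -> agree -> india
i=4: L=charlie R=charlie -> agree -> charlie
i=5: BASE=delta L=bravo R=golf all differ -> CONFLICT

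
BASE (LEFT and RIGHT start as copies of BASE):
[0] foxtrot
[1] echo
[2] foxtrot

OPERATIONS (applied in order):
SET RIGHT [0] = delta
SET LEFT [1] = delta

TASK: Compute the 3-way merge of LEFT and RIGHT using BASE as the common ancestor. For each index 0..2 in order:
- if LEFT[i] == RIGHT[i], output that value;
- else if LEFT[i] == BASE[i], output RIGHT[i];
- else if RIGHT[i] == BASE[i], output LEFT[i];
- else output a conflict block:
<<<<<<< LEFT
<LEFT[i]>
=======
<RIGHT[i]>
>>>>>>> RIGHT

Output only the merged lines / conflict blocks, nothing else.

Final LEFT:  [foxtrot, delta, foxtrot]
Final RIGHT: [delta, echo, foxtrot]
i=0: L=foxtrot=BASE, R=delta -> take RIGHT -> delta
i=1: L=delta, R=echo=BASE -> take LEFT -> delta
i=2: L=foxtrot R=foxtrot -> agree -> foxtrot

Answer: delta
delta
foxtrot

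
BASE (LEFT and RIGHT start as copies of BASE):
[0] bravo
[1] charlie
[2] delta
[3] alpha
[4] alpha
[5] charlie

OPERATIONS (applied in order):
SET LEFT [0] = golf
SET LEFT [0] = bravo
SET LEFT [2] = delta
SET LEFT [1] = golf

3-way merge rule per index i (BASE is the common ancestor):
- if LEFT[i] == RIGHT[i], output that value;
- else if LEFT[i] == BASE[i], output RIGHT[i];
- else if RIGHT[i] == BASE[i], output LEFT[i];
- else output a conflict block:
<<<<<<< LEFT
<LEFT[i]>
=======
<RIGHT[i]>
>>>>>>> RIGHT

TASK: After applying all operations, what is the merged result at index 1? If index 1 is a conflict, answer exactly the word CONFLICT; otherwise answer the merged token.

Answer: golf

Derivation:
Final LEFT:  [bravo, golf, delta, alpha, alpha, charlie]
Final RIGHT: [bravo, charlie, delta, alpha, alpha, charlie]
i=0: L=bravo R=bravo -> agree -> bravo
i=1: L=golf, R=charlie=BASE -> take LEFT -> golf
i=2: L=delta R=delta -> agree -> delta
i=3: L=alpha R=alpha -> agree -> alpha
i=4: L=alpha R=alpha -> agree -> alpha
i=5: L=charlie R=charlie -> agree -> charlie
Index 1 -> golf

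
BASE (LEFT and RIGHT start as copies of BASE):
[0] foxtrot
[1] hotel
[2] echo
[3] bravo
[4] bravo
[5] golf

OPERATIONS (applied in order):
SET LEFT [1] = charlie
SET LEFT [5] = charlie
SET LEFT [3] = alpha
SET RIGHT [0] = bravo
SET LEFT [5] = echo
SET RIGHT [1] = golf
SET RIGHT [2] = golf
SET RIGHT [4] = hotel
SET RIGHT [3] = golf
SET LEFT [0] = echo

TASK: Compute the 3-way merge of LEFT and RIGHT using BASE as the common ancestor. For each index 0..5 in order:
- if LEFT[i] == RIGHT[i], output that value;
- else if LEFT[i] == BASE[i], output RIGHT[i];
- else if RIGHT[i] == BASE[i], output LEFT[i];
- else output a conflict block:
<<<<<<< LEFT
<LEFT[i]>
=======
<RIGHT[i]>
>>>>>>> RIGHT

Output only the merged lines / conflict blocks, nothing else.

Final LEFT:  [echo, charlie, echo, alpha, bravo, echo]
Final RIGHT: [bravo, golf, golf, golf, hotel, golf]
i=0: BASE=foxtrot L=echo R=bravo all differ -> CONFLICT
i=1: BASE=hotel L=charlie R=golf all differ -> CONFLICT
i=2: L=echo=BASE, R=golf -> take RIGHT -> golf
i=3: BASE=bravo L=alpha R=golf all differ -> CONFLICT
i=4: L=bravo=BASE, R=hotel -> take RIGHT -> hotel
i=5: L=echo, R=golf=BASE -> take LEFT -> echo

Answer: <<<<<<< LEFT
echo
=======
bravo
>>>>>>> RIGHT
<<<<<<< LEFT
charlie
=======
golf
>>>>>>> RIGHT
golf
<<<<<<< LEFT
alpha
=======
golf
>>>>>>> RIGHT
hotel
echo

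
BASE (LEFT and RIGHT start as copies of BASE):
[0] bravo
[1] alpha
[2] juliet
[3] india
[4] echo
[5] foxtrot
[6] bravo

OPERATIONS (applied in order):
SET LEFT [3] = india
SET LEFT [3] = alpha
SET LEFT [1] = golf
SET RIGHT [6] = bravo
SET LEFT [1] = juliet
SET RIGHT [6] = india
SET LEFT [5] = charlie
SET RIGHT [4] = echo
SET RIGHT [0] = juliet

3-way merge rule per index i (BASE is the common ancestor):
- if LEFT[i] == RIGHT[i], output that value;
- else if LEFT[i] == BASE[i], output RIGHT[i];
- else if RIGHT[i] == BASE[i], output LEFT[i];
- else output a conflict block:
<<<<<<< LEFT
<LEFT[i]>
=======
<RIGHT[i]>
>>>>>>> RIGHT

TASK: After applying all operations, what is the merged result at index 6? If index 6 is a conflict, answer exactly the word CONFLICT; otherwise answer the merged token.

Answer: india

Derivation:
Final LEFT:  [bravo, juliet, juliet, alpha, echo, charlie, bravo]
Final RIGHT: [juliet, alpha, juliet, india, echo, foxtrot, india]
i=0: L=bravo=BASE, R=juliet -> take RIGHT -> juliet
i=1: L=juliet, R=alpha=BASE -> take LEFT -> juliet
i=2: L=juliet R=juliet -> agree -> juliet
i=3: L=alpha, R=india=BASE -> take LEFT -> alpha
i=4: L=echo R=echo -> agree -> echo
i=5: L=charlie, R=foxtrot=BASE -> take LEFT -> charlie
i=6: L=bravo=BASE, R=india -> take RIGHT -> india
Index 6 -> india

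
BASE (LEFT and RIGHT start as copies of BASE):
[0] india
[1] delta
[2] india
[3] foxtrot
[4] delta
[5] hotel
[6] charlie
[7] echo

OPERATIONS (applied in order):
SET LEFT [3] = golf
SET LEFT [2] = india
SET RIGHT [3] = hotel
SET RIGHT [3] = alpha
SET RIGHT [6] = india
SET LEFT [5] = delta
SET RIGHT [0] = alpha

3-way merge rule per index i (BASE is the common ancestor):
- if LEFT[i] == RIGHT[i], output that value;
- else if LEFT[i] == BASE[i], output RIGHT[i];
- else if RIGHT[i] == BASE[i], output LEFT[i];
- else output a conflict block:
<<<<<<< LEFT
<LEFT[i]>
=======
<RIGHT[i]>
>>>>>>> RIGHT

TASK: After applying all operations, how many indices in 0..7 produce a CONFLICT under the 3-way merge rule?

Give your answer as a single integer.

Answer: 1

Derivation:
Final LEFT:  [india, delta, india, golf, delta, delta, charlie, echo]
Final RIGHT: [alpha, delta, india, alpha, delta, hotel, india, echo]
i=0: L=india=BASE, R=alpha -> take RIGHT -> alpha
i=1: L=delta R=delta -> agree -> delta
i=2: L=india R=india -> agree -> india
i=3: BASE=foxtrot L=golf R=alpha all differ -> CONFLICT
i=4: L=delta R=delta -> agree -> delta
i=5: L=delta, R=hotel=BASE -> take LEFT -> delta
i=6: L=charlie=BASE, R=india -> take RIGHT -> india
i=7: L=echo R=echo -> agree -> echo
Conflict count: 1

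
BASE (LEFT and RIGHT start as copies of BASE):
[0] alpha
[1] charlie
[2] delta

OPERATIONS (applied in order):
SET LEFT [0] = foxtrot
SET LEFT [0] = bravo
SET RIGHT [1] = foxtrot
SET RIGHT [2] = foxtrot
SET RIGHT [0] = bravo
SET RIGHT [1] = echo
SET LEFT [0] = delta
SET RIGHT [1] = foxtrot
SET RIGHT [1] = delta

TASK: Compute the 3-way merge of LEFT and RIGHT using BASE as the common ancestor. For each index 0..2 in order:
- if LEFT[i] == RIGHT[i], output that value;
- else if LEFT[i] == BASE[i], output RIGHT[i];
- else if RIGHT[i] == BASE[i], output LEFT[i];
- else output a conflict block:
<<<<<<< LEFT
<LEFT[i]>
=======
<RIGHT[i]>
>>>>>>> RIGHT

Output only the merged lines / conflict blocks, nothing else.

Final LEFT:  [delta, charlie, delta]
Final RIGHT: [bravo, delta, foxtrot]
i=0: BASE=alpha L=delta R=bravo all differ -> CONFLICT
i=1: L=charlie=BASE, R=delta -> take RIGHT -> delta
i=2: L=delta=BASE, R=foxtrot -> take RIGHT -> foxtrot

Answer: <<<<<<< LEFT
delta
=======
bravo
>>>>>>> RIGHT
delta
foxtrot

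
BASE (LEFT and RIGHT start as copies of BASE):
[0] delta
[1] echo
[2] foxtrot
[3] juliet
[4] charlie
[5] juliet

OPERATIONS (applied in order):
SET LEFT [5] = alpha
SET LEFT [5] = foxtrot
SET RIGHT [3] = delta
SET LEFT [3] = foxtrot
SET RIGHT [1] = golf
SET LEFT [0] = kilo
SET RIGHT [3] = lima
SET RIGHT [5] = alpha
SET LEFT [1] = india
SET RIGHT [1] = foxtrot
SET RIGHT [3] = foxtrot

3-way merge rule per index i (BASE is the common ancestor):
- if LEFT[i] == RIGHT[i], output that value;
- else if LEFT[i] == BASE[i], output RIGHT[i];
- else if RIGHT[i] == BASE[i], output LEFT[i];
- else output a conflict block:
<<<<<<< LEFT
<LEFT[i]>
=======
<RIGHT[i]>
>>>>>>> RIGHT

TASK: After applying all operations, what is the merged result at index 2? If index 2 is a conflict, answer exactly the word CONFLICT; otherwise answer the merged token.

Final LEFT:  [kilo, india, foxtrot, foxtrot, charlie, foxtrot]
Final RIGHT: [delta, foxtrot, foxtrot, foxtrot, charlie, alpha]
i=0: L=kilo, R=delta=BASE -> take LEFT -> kilo
i=1: BASE=echo L=india R=foxtrot all differ -> CONFLICT
i=2: L=foxtrot R=foxtrot -> agree -> foxtrot
i=3: L=foxtrot R=foxtrot -> agree -> foxtrot
i=4: L=charlie R=charlie -> agree -> charlie
i=5: BASE=juliet L=foxtrot R=alpha all differ -> CONFLICT
Index 2 -> foxtrot

Answer: foxtrot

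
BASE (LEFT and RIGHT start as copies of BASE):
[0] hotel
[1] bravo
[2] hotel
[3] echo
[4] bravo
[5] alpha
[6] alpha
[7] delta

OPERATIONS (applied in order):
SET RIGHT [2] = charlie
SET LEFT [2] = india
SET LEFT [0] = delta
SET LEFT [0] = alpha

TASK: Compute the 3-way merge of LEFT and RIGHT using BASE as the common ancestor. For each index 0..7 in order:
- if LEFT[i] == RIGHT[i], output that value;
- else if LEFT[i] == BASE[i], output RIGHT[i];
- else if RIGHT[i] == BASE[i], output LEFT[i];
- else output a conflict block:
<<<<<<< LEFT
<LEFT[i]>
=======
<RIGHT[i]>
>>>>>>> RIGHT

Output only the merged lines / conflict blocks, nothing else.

Final LEFT:  [alpha, bravo, india, echo, bravo, alpha, alpha, delta]
Final RIGHT: [hotel, bravo, charlie, echo, bravo, alpha, alpha, delta]
i=0: L=alpha, R=hotel=BASE -> take LEFT -> alpha
i=1: L=bravo R=bravo -> agree -> bravo
i=2: BASE=hotel L=india R=charlie all differ -> CONFLICT
i=3: L=echo R=echo -> agree -> echo
i=4: L=bravo R=bravo -> agree -> bravo
i=5: L=alpha R=alpha -> agree -> alpha
i=6: L=alpha R=alpha -> agree -> alpha
i=7: L=delta R=delta -> agree -> delta

Answer: alpha
bravo
<<<<<<< LEFT
india
=======
charlie
>>>>>>> RIGHT
echo
bravo
alpha
alpha
delta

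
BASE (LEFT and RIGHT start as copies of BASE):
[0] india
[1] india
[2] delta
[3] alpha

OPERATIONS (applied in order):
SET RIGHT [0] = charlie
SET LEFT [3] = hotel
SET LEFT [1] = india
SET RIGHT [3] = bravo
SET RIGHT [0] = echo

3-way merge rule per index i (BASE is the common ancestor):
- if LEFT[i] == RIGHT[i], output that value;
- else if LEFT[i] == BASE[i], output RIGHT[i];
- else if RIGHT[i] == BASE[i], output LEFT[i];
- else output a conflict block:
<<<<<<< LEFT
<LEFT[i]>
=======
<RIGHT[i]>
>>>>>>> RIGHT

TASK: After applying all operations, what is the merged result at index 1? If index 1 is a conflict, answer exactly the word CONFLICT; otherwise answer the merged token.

Answer: india

Derivation:
Final LEFT:  [india, india, delta, hotel]
Final RIGHT: [echo, india, delta, bravo]
i=0: L=india=BASE, R=echo -> take RIGHT -> echo
i=1: L=india R=india -> agree -> india
i=2: L=delta R=delta -> agree -> delta
i=3: BASE=alpha L=hotel R=bravo all differ -> CONFLICT
Index 1 -> india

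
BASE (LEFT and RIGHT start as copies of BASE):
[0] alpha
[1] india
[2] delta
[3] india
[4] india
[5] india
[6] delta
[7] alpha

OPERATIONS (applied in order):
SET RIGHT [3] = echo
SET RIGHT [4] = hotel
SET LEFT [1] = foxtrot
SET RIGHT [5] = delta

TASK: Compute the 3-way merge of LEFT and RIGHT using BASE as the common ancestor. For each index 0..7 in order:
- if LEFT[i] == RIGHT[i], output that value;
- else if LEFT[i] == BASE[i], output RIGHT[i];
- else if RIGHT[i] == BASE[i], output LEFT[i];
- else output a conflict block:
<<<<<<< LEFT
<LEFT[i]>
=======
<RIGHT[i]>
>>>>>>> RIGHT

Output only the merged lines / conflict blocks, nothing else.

Answer: alpha
foxtrot
delta
echo
hotel
delta
delta
alpha

Derivation:
Final LEFT:  [alpha, foxtrot, delta, india, india, india, delta, alpha]
Final RIGHT: [alpha, india, delta, echo, hotel, delta, delta, alpha]
i=0: L=alpha R=alpha -> agree -> alpha
i=1: L=foxtrot, R=india=BASE -> take LEFT -> foxtrot
i=2: L=delta R=delta -> agree -> delta
i=3: L=india=BASE, R=echo -> take RIGHT -> echo
i=4: L=india=BASE, R=hotel -> take RIGHT -> hotel
i=5: L=india=BASE, R=delta -> take RIGHT -> delta
i=6: L=delta R=delta -> agree -> delta
i=7: L=alpha R=alpha -> agree -> alpha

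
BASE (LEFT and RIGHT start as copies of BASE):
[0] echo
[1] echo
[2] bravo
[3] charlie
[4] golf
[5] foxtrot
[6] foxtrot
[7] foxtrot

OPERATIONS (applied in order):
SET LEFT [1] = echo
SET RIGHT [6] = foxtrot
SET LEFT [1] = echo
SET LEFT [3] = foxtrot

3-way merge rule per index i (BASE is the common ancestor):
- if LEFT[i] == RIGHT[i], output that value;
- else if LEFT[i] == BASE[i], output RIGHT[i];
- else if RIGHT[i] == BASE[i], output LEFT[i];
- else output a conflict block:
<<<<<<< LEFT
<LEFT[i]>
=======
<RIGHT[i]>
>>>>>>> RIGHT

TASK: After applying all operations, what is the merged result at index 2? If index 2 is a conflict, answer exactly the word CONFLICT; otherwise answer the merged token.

Final LEFT:  [echo, echo, bravo, foxtrot, golf, foxtrot, foxtrot, foxtrot]
Final RIGHT: [echo, echo, bravo, charlie, golf, foxtrot, foxtrot, foxtrot]
i=0: L=echo R=echo -> agree -> echo
i=1: L=echo R=echo -> agree -> echo
i=2: L=bravo R=bravo -> agree -> bravo
i=3: L=foxtrot, R=charlie=BASE -> take LEFT -> foxtrot
i=4: L=golf R=golf -> agree -> golf
i=5: L=foxtrot R=foxtrot -> agree -> foxtrot
i=6: L=foxtrot R=foxtrot -> agree -> foxtrot
i=7: L=foxtrot R=foxtrot -> agree -> foxtrot
Index 2 -> bravo

Answer: bravo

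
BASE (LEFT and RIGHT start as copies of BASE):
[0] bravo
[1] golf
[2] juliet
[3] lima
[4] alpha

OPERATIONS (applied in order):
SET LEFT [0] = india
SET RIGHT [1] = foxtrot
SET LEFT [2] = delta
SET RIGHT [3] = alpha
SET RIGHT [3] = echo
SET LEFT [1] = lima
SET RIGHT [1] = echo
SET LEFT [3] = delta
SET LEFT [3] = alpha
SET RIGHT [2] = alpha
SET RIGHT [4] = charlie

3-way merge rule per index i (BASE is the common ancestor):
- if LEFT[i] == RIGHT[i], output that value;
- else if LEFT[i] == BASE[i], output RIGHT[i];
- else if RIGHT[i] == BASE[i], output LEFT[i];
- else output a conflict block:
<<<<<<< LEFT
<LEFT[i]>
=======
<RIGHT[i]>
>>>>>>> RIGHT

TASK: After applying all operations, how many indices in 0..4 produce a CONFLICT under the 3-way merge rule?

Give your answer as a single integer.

Final LEFT:  [india, lima, delta, alpha, alpha]
Final RIGHT: [bravo, echo, alpha, echo, charlie]
i=0: L=india, R=bravo=BASE -> take LEFT -> india
i=1: BASE=golf L=lima R=echo all differ -> CONFLICT
i=2: BASE=juliet L=delta R=alpha all differ -> CONFLICT
i=3: BASE=lima L=alpha R=echo all differ -> CONFLICT
i=4: L=alpha=BASE, R=charlie -> take RIGHT -> charlie
Conflict count: 3

Answer: 3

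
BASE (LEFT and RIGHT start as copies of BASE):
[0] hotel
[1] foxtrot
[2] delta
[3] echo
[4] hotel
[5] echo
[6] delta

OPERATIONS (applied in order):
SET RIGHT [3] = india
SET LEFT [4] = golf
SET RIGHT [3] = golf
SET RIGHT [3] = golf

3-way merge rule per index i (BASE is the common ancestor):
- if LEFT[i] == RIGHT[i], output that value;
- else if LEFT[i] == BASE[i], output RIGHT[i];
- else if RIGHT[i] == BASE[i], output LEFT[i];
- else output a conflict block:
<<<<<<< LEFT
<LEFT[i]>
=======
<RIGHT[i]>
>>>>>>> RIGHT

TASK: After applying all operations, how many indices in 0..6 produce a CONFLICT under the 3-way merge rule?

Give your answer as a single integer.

Final LEFT:  [hotel, foxtrot, delta, echo, golf, echo, delta]
Final RIGHT: [hotel, foxtrot, delta, golf, hotel, echo, delta]
i=0: L=hotel R=hotel -> agree -> hotel
i=1: L=foxtrot R=foxtrot -> agree -> foxtrot
i=2: L=delta R=delta -> agree -> delta
i=3: L=echo=BASE, R=golf -> take RIGHT -> golf
i=4: L=golf, R=hotel=BASE -> take LEFT -> golf
i=5: L=echo R=echo -> agree -> echo
i=6: L=delta R=delta -> agree -> delta
Conflict count: 0

Answer: 0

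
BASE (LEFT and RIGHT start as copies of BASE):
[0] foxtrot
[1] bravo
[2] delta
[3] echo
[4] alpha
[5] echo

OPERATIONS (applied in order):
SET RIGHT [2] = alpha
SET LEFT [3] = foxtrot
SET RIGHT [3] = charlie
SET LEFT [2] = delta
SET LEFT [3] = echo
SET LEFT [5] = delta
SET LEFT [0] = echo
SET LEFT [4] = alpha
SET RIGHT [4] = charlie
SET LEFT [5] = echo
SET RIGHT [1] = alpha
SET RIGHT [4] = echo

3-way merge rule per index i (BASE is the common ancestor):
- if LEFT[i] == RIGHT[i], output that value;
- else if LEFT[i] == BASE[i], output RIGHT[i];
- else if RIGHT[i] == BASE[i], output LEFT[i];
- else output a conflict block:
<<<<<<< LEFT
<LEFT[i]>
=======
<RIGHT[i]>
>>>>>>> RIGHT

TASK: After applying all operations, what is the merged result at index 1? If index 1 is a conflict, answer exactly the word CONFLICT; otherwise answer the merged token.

Final LEFT:  [echo, bravo, delta, echo, alpha, echo]
Final RIGHT: [foxtrot, alpha, alpha, charlie, echo, echo]
i=0: L=echo, R=foxtrot=BASE -> take LEFT -> echo
i=1: L=bravo=BASE, R=alpha -> take RIGHT -> alpha
i=2: L=delta=BASE, R=alpha -> take RIGHT -> alpha
i=3: L=echo=BASE, R=charlie -> take RIGHT -> charlie
i=4: L=alpha=BASE, R=echo -> take RIGHT -> echo
i=5: L=echo R=echo -> agree -> echo
Index 1 -> alpha

Answer: alpha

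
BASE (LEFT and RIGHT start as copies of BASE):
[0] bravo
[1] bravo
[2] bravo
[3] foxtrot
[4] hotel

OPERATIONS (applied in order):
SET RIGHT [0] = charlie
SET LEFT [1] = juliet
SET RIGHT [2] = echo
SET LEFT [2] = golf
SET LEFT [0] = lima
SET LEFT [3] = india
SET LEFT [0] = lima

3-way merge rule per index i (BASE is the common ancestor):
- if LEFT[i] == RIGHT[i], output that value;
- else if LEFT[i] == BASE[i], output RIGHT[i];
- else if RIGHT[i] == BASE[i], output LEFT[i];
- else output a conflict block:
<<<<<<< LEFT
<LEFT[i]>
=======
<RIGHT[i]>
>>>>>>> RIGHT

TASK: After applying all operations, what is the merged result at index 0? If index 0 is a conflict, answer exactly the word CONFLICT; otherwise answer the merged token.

Final LEFT:  [lima, juliet, golf, india, hotel]
Final RIGHT: [charlie, bravo, echo, foxtrot, hotel]
i=0: BASE=bravo L=lima R=charlie all differ -> CONFLICT
i=1: L=juliet, R=bravo=BASE -> take LEFT -> juliet
i=2: BASE=bravo L=golf R=echo all differ -> CONFLICT
i=3: L=india, R=foxtrot=BASE -> take LEFT -> india
i=4: L=hotel R=hotel -> agree -> hotel
Index 0 -> CONFLICT

Answer: CONFLICT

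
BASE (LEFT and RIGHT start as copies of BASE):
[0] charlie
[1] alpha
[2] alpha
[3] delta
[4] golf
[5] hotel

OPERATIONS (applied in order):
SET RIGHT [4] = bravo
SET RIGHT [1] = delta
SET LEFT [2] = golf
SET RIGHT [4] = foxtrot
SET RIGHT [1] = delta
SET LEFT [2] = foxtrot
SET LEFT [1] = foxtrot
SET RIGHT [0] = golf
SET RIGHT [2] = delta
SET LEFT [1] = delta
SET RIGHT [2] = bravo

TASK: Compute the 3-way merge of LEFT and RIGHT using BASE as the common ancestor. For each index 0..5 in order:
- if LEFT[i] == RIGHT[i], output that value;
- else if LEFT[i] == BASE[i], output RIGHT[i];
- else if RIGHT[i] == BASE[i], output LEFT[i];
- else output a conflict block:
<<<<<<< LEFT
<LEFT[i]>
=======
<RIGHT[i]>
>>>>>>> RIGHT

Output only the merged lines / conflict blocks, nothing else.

Final LEFT:  [charlie, delta, foxtrot, delta, golf, hotel]
Final RIGHT: [golf, delta, bravo, delta, foxtrot, hotel]
i=0: L=charlie=BASE, R=golf -> take RIGHT -> golf
i=1: L=delta R=delta -> agree -> delta
i=2: BASE=alpha L=foxtrot R=bravo all differ -> CONFLICT
i=3: L=delta R=delta -> agree -> delta
i=4: L=golf=BASE, R=foxtrot -> take RIGHT -> foxtrot
i=5: L=hotel R=hotel -> agree -> hotel

Answer: golf
delta
<<<<<<< LEFT
foxtrot
=======
bravo
>>>>>>> RIGHT
delta
foxtrot
hotel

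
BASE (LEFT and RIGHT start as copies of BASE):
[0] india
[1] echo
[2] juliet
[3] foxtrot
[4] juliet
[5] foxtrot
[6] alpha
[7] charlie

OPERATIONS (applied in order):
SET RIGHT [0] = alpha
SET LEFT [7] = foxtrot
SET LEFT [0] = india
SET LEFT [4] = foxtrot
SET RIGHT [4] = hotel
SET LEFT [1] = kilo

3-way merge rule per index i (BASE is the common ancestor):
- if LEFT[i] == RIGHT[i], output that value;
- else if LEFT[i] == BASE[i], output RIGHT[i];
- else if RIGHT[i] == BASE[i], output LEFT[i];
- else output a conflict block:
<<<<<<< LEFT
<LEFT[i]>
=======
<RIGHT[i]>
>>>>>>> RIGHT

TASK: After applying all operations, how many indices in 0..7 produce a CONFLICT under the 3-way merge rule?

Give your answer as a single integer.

Final LEFT:  [india, kilo, juliet, foxtrot, foxtrot, foxtrot, alpha, foxtrot]
Final RIGHT: [alpha, echo, juliet, foxtrot, hotel, foxtrot, alpha, charlie]
i=0: L=india=BASE, R=alpha -> take RIGHT -> alpha
i=1: L=kilo, R=echo=BASE -> take LEFT -> kilo
i=2: L=juliet R=juliet -> agree -> juliet
i=3: L=foxtrot R=foxtrot -> agree -> foxtrot
i=4: BASE=juliet L=foxtrot R=hotel all differ -> CONFLICT
i=5: L=foxtrot R=foxtrot -> agree -> foxtrot
i=6: L=alpha R=alpha -> agree -> alpha
i=7: L=foxtrot, R=charlie=BASE -> take LEFT -> foxtrot
Conflict count: 1

Answer: 1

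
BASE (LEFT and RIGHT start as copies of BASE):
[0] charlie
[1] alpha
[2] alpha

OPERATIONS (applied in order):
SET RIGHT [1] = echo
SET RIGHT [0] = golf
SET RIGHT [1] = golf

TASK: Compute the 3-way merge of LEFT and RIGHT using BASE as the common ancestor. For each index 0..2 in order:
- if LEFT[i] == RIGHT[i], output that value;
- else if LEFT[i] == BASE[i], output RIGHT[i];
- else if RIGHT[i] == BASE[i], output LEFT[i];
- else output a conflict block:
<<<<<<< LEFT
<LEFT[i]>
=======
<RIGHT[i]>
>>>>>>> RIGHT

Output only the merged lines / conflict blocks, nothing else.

Final LEFT:  [charlie, alpha, alpha]
Final RIGHT: [golf, golf, alpha]
i=0: L=charlie=BASE, R=golf -> take RIGHT -> golf
i=1: L=alpha=BASE, R=golf -> take RIGHT -> golf
i=2: L=alpha R=alpha -> agree -> alpha

Answer: golf
golf
alpha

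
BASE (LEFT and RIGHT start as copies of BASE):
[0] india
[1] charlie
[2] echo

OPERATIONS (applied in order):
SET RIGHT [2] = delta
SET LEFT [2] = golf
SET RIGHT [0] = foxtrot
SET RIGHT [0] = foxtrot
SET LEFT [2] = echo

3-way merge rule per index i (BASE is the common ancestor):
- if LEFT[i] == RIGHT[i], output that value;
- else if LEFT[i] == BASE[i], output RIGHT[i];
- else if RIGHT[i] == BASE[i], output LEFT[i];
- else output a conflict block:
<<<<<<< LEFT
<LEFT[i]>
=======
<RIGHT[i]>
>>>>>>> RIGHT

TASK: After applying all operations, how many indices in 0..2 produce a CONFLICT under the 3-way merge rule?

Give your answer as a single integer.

Final LEFT:  [india, charlie, echo]
Final RIGHT: [foxtrot, charlie, delta]
i=0: L=india=BASE, R=foxtrot -> take RIGHT -> foxtrot
i=1: L=charlie R=charlie -> agree -> charlie
i=2: L=echo=BASE, R=delta -> take RIGHT -> delta
Conflict count: 0

Answer: 0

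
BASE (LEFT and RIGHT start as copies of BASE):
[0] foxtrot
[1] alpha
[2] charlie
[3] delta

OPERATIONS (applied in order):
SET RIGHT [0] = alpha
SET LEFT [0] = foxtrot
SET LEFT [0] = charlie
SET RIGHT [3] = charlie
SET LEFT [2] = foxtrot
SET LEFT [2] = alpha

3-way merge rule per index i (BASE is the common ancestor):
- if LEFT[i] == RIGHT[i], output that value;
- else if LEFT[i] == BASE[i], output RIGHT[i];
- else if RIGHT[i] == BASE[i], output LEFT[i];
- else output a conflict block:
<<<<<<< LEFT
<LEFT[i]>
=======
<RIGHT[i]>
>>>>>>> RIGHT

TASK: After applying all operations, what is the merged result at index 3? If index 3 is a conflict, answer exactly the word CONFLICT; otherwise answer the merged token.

Final LEFT:  [charlie, alpha, alpha, delta]
Final RIGHT: [alpha, alpha, charlie, charlie]
i=0: BASE=foxtrot L=charlie R=alpha all differ -> CONFLICT
i=1: L=alpha R=alpha -> agree -> alpha
i=2: L=alpha, R=charlie=BASE -> take LEFT -> alpha
i=3: L=delta=BASE, R=charlie -> take RIGHT -> charlie
Index 3 -> charlie

Answer: charlie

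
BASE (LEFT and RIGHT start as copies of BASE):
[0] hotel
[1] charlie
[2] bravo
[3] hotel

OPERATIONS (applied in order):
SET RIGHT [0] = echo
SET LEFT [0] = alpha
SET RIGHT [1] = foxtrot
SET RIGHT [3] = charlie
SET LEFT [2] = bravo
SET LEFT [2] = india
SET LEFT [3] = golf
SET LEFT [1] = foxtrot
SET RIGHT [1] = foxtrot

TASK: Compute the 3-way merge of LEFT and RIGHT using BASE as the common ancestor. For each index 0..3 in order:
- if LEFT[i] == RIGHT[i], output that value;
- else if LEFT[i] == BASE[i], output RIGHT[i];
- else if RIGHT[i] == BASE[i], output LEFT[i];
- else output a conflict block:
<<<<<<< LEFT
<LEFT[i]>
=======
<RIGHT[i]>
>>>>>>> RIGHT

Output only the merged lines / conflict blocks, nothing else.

Final LEFT:  [alpha, foxtrot, india, golf]
Final RIGHT: [echo, foxtrot, bravo, charlie]
i=0: BASE=hotel L=alpha R=echo all differ -> CONFLICT
i=1: L=foxtrot R=foxtrot -> agree -> foxtrot
i=2: L=india, R=bravo=BASE -> take LEFT -> india
i=3: BASE=hotel L=golf R=charlie all differ -> CONFLICT

Answer: <<<<<<< LEFT
alpha
=======
echo
>>>>>>> RIGHT
foxtrot
india
<<<<<<< LEFT
golf
=======
charlie
>>>>>>> RIGHT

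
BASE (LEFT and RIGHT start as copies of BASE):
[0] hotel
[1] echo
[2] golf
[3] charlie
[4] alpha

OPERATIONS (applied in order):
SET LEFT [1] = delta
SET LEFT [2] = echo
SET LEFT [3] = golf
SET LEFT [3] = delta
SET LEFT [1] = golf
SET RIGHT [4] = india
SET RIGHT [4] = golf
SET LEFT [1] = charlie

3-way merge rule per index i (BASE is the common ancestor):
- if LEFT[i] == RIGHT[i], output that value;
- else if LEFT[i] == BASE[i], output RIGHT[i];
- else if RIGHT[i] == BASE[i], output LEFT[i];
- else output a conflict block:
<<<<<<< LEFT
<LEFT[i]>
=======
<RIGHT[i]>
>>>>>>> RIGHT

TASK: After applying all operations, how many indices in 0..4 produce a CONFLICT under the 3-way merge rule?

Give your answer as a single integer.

Final LEFT:  [hotel, charlie, echo, delta, alpha]
Final RIGHT: [hotel, echo, golf, charlie, golf]
i=0: L=hotel R=hotel -> agree -> hotel
i=1: L=charlie, R=echo=BASE -> take LEFT -> charlie
i=2: L=echo, R=golf=BASE -> take LEFT -> echo
i=3: L=delta, R=charlie=BASE -> take LEFT -> delta
i=4: L=alpha=BASE, R=golf -> take RIGHT -> golf
Conflict count: 0

Answer: 0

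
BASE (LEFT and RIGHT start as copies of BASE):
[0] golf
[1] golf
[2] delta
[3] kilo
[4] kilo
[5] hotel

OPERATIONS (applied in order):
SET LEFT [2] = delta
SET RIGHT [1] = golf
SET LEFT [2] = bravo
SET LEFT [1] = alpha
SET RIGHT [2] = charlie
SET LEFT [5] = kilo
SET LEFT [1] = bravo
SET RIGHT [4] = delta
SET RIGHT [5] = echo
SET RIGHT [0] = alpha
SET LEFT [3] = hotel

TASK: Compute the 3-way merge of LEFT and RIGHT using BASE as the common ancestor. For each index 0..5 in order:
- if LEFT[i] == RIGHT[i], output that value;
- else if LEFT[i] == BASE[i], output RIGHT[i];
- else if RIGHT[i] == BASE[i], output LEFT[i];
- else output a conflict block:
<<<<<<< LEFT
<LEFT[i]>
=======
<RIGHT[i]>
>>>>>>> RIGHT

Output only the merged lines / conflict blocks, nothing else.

Final LEFT:  [golf, bravo, bravo, hotel, kilo, kilo]
Final RIGHT: [alpha, golf, charlie, kilo, delta, echo]
i=0: L=golf=BASE, R=alpha -> take RIGHT -> alpha
i=1: L=bravo, R=golf=BASE -> take LEFT -> bravo
i=2: BASE=delta L=bravo R=charlie all differ -> CONFLICT
i=3: L=hotel, R=kilo=BASE -> take LEFT -> hotel
i=4: L=kilo=BASE, R=delta -> take RIGHT -> delta
i=5: BASE=hotel L=kilo R=echo all differ -> CONFLICT

Answer: alpha
bravo
<<<<<<< LEFT
bravo
=======
charlie
>>>>>>> RIGHT
hotel
delta
<<<<<<< LEFT
kilo
=======
echo
>>>>>>> RIGHT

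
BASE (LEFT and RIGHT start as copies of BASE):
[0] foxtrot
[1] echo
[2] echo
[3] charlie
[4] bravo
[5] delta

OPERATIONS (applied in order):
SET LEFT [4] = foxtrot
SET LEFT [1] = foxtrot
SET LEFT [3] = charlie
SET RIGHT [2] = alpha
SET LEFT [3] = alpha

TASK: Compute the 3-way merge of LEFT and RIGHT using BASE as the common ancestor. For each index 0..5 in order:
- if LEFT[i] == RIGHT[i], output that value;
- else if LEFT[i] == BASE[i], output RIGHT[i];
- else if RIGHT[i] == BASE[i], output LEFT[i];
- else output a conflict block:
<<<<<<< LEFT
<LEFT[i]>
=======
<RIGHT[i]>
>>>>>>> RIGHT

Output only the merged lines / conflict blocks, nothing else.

Final LEFT:  [foxtrot, foxtrot, echo, alpha, foxtrot, delta]
Final RIGHT: [foxtrot, echo, alpha, charlie, bravo, delta]
i=0: L=foxtrot R=foxtrot -> agree -> foxtrot
i=1: L=foxtrot, R=echo=BASE -> take LEFT -> foxtrot
i=2: L=echo=BASE, R=alpha -> take RIGHT -> alpha
i=3: L=alpha, R=charlie=BASE -> take LEFT -> alpha
i=4: L=foxtrot, R=bravo=BASE -> take LEFT -> foxtrot
i=5: L=delta R=delta -> agree -> delta

Answer: foxtrot
foxtrot
alpha
alpha
foxtrot
delta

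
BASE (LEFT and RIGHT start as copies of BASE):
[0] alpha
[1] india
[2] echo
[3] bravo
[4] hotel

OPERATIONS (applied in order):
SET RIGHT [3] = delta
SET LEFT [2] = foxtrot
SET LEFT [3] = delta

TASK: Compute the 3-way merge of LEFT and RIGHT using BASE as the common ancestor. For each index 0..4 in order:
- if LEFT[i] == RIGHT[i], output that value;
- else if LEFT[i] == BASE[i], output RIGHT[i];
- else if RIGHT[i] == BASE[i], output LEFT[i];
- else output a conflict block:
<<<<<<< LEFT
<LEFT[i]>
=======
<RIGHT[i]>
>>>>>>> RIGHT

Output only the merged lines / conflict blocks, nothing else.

Final LEFT:  [alpha, india, foxtrot, delta, hotel]
Final RIGHT: [alpha, india, echo, delta, hotel]
i=0: L=alpha R=alpha -> agree -> alpha
i=1: L=india R=india -> agree -> india
i=2: L=foxtrot, R=echo=BASE -> take LEFT -> foxtrot
i=3: L=delta R=delta -> agree -> delta
i=4: L=hotel R=hotel -> agree -> hotel

Answer: alpha
india
foxtrot
delta
hotel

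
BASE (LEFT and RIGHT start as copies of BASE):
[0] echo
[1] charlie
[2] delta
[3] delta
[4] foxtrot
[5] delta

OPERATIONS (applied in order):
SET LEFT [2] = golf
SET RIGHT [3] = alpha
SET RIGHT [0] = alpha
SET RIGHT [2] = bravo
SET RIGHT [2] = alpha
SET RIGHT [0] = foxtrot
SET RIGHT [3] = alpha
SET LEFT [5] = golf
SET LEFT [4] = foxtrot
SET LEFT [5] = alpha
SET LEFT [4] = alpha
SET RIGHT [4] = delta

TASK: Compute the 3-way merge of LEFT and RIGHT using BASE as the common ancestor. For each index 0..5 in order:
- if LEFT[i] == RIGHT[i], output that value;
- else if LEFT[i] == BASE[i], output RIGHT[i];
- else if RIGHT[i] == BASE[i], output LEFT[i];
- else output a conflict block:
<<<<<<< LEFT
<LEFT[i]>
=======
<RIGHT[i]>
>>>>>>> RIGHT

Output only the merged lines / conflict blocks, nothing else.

Answer: foxtrot
charlie
<<<<<<< LEFT
golf
=======
alpha
>>>>>>> RIGHT
alpha
<<<<<<< LEFT
alpha
=======
delta
>>>>>>> RIGHT
alpha

Derivation:
Final LEFT:  [echo, charlie, golf, delta, alpha, alpha]
Final RIGHT: [foxtrot, charlie, alpha, alpha, delta, delta]
i=0: L=echo=BASE, R=foxtrot -> take RIGHT -> foxtrot
i=1: L=charlie R=charlie -> agree -> charlie
i=2: BASE=delta L=golf R=alpha all differ -> CONFLICT
i=3: L=delta=BASE, R=alpha -> take RIGHT -> alpha
i=4: BASE=foxtrot L=alpha R=delta all differ -> CONFLICT
i=5: L=alpha, R=delta=BASE -> take LEFT -> alpha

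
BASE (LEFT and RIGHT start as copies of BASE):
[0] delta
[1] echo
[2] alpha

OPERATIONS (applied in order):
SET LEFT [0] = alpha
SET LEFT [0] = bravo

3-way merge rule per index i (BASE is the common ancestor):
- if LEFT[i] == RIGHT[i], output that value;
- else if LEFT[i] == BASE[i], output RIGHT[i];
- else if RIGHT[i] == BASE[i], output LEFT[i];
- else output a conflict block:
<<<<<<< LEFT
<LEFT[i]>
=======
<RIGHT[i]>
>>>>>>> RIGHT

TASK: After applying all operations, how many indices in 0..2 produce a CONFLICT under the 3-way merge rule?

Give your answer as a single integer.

Answer: 0

Derivation:
Final LEFT:  [bravo, echo, alpha]
Final RIGHT: [delta, echo, alpha]
i=0: L=bravo, R=delta=BASE -> take LEFT -> bravo
i=1: L=echo R=echo -> agree -> echo
i=2: L=alpha R=alpha -> agree -> alpha
Conflict count: 0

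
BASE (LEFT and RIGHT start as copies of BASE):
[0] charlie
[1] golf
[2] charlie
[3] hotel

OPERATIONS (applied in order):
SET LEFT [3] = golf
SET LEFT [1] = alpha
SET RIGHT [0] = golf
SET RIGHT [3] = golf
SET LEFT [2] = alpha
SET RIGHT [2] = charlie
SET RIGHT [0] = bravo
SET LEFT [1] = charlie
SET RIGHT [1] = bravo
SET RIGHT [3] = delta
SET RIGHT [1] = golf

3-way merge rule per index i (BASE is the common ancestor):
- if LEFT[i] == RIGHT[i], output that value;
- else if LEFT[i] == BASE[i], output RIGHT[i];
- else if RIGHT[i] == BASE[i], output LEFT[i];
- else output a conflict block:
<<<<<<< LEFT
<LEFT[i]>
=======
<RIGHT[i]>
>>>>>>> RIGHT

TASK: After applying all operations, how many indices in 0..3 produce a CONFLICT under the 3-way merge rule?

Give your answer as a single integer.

Final LEFT:  [charlie, charlie, alpha, golf]
Final RIGHT: [bravo, golf, charlie, delta]
i=0: L=charlie=BASE, R=bravo -> take RIGHT -> bravo
i=1: L=charlie, R=golf=BASE -> take LEFT -> charlie
i=2: L=alpha, R=charlie=BASE -> take LEFT -> alpha
i=3: BASE=hotel L=golf R=delta all differ -> CONFLICT
Conflict count: 1

Answer: 1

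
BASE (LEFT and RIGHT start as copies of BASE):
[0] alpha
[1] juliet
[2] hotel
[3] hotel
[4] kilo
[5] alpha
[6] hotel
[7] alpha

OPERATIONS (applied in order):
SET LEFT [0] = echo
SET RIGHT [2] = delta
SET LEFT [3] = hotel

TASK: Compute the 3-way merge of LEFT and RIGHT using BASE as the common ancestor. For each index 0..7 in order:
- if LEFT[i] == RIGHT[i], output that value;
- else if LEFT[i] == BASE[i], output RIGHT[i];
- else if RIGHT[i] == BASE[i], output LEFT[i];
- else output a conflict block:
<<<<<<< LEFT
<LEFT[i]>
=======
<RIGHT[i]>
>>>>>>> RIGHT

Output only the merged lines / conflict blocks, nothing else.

Final LEFT:  [echo, juliet, hotel, hotel, kilo, alpha, hotel, alpha]
Final RIGHT: [alpha, juliet, delta, hotel, kilo, alpha, hotel, alpha]
i=0: L=echo, R=alpha=BASE -> take LEFT -> echo
i=1: L=juliet R=juliet -> agree -> juliet
i=2: L=hotel=BASE, R=delta -> take RIGHT -> delta
i=3: L=hotel R=hotel -> agree -> hotel
i=4: L=kilo R=kilo -> agree -> kilo
i=5: L=alpha R=alpha -> agree -> alpha
i=6: L=hotel R=hotel -> agree -> hotel
i=7: L=alpha R=alpha -> agree -> alpha

Answer: echo
juliet
delta
hotel
kilo
alpha
hotel
alpha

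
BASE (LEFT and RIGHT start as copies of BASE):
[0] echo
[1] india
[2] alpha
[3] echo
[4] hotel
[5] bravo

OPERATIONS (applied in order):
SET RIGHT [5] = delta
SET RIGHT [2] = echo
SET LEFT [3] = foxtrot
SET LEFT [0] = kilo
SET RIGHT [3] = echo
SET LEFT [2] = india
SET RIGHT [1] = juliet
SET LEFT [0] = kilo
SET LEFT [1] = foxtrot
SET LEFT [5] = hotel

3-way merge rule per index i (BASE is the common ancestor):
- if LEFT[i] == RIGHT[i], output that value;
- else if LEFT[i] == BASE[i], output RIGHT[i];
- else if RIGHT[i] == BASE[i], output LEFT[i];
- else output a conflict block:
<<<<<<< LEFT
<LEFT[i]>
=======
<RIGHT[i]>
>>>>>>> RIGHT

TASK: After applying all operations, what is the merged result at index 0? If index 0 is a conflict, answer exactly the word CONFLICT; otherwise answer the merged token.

Final LEFT:  [kilo, foxtrot, india, foxtrot, hotel, hotel]
Final RIGHT: [echo, juliet, echo, echo, hotel, delta]
i=0: L=kilo, R=echo=BASE -> take LEFT -> kilo
i=1: BASE=india L=foxtrot R=juliet all differ -> CONFLICT
i=2: BASE=alpha L=india R=echo all differ -> CONFLICT
i=3: L=foxtrot, R=echo=BASE -> take LEFT -> foxtrot
i=4: L=hotel R=hotel -> agree -> hotel
i=5: BASE=bravo L=hotel R=delta all differ -> CONFLICT
Index 0 -> kilo

Answer: kilo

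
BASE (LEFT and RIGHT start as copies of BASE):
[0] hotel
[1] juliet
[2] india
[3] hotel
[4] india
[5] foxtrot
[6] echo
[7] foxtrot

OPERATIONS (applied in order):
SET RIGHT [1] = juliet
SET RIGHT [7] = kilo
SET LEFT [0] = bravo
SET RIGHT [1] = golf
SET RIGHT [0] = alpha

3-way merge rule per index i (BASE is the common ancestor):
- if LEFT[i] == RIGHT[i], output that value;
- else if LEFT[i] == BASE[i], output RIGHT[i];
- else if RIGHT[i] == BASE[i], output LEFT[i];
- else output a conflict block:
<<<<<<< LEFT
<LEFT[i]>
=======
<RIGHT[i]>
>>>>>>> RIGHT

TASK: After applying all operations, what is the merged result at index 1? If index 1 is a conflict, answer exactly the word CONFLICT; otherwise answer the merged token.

Final LEFT:  [bravo, juliet, india, hotel, india, foxtrot, echo, foxtrot]
Final RIGHT: [alpha, golf, india, hotel, india, foxtrot, echo, kilo]
i=0: BASE=hotel L=bravo R=alpha all differ -> CONFLICT
i=1: L=juliet=BASE, R=golf -> take RIGHT -> golf
i=2: L=india R=india -> agree -> india
i=3: L=hotel R=hotel -> agree -> hotel
i=4: L=india R=india -> agree -> india
i=5: L=foxtrot R=foxtrot -> agree -> foxtrot
i=6: L=echo R=echo -> agree -> echo
i=7: L=foxtrot=BASE, R=kilo -> take RIGHT -> kilo
Index 1 -> golf

Answer: golf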